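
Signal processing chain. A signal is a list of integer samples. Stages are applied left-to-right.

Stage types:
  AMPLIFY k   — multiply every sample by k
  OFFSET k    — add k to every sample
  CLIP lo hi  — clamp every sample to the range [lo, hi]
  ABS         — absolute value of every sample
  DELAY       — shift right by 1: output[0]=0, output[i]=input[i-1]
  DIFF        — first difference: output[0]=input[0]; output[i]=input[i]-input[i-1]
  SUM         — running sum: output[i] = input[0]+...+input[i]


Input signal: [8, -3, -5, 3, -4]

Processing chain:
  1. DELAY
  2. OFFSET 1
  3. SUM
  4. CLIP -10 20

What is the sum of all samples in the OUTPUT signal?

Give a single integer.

Answer: 31

Derivation:
Input: [8, -3, -5, 3, -4]
Stage 1 (DELAY): [0, 8, -3, -5, 3] = [0, 8, -3, -5, 3] -> [0, 8, -3, -5, 3]
Stage 2 (OFFSET 1): 0+1=1, 8+1=9, -3+1=-2, -5+1=-4, 3+1=4 -> [1, 9, -2, -4, 4]
Stage 3 (SUM): sum[0..0]=1, sum[0..1]=10, sum[0..2]=8, sum[0..3]=4, sum[0..4]=8 -> [1, 10, 8, 4, 8]
Stage 4 (CLIP -10 20): clip(1,-10,20)=1, clip(10,-10,20)=10, clip(8,-10,20)=8, clip(4,-10,20)=4, clip(8,-10,20)=8 -> [1, 10, 8, 4, 8]
Output sum: 31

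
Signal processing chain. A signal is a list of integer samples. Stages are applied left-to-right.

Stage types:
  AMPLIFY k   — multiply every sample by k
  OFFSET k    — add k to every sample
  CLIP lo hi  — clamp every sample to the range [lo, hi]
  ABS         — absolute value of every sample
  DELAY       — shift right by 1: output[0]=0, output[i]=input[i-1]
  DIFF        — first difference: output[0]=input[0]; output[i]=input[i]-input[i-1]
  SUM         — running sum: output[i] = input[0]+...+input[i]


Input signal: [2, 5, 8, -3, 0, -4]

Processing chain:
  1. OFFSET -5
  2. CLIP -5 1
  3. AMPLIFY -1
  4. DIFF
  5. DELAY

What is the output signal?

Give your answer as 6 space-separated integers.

Answer: 0 3 -3 -1 6 0

Derivation:
Input: [2, 5, 8, -3, 0, -4]
Stage 1 (OFFSET -5): 2+-5=-3, 5+-5=0, 8+-5=3, -3+-5=-8, 0+-5=-5, -4+-5=-9 -> [-3, 0, 3, -8, -5, -9]
Stage 2 (CLIP -5 1): clip(-3,-5,1)=-3, clip(0,-5,1)=0, clip(3,-5,1)=1, clip(-8,-5,1)=-5, clip(-5,-5,1)=-5, clip(-9,-5,1)=-5 -> [-3, 0, 1, -5, -5, -5]
Stage 3 (AMPLIFY -1): -3*-1=3, 0*-1=0, 1*-1=-1, -5*-1=5, -5*-1=5, -5*-1=5 -> [3, 0, -1, 5, 5, 5]
Stage 4 (DIFF): s[0]=3, 0-3=-3, -1-0=-1, 5--1=6, 5-5=0, 5-5=0 -> [3, -3, -1, 6, 0, 0]
Stage 5 (DELAY): [0, 3, -3, -1, 6, 0] = [0, 3, -3, -1, 6, 0] -> [0, 3, -3, -1, 6, 0]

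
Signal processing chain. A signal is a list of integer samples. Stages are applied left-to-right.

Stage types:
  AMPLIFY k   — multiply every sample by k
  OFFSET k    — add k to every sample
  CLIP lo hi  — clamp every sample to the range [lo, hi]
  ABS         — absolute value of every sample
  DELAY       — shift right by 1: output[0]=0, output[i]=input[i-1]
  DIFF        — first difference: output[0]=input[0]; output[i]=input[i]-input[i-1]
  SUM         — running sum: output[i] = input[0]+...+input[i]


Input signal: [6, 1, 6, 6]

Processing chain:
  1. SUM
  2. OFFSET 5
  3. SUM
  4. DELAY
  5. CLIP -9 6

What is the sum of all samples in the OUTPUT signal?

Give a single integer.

Input: [6, 1, 6, 6]
Stage 1 (SUM): sum[0..0]=6, sum[0..1]=7, sum[0..2]=13, sum[0..3]=19 -> [6, 7, 13, 19]
Stage 2 (OFFSET 5): 6+5=11, 7+5=12, 13+5=18, 19+5=24 -> [11, 12, 18, 24]
Stage 3 (SUM): sum[0..0]=11, sum[0..1]=23, sum[0..2]=41, sum[0..3]=65 -> [11, 23, 41, 65]
Stage 4 (DELAY): [0, 11, 23, 41] = [0, 11, 23, 41] -> [0, 11, 23, 41]
Stage 5 (CLIP -9 6): clip(0,-9,6)=0, clip(11,-9,6)=6, clip(23,-9,6)=6, clip(41,-9,6)=6 -> [0, 6, 6, 6]
Output sum: 18

Answer: 18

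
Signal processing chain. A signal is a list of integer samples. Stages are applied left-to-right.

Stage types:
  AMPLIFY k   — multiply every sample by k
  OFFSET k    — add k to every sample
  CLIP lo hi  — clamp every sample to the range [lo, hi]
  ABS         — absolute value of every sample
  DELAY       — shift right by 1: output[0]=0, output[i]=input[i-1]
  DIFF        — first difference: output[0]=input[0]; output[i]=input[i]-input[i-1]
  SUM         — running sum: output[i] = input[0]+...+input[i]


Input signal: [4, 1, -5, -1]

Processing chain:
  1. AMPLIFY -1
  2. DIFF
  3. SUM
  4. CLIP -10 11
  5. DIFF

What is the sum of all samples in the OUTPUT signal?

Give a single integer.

Input: [4, 1, -5, -1]
Stage 1 (AMPLIFY -1): 4*-1=-4, 1*-1=-1, -5*-1=5, -1*-1=1 -> [-4, -1, 5, 1]
Stage 2 (DIFF): s[0]=-4, -1--4=3, 5--1=6, 1-5=-4 -> [-4, 3, 6, -4]
Stage 3 (SUM): sum[0..0]=-4, sum[0..1]=-1, sum[0..2]=5, sum[0..3]=1 -> [-4, -1, 5, 1]
Stage 4 (CLIP -10 11): clip(-4,-10,11)=-4, clip(-1,-10,11)=-1, clip(5,-10,11)=5, clip(1,-10,11)=1 -> [-4, -1, 5, 1]
Stage 5 (DIFF): s[0]=-4, -1--4=3, 5--1=6, 1-5=-4 -> [-4, 3, 6, -4]
Output sum: 1

Answer: 1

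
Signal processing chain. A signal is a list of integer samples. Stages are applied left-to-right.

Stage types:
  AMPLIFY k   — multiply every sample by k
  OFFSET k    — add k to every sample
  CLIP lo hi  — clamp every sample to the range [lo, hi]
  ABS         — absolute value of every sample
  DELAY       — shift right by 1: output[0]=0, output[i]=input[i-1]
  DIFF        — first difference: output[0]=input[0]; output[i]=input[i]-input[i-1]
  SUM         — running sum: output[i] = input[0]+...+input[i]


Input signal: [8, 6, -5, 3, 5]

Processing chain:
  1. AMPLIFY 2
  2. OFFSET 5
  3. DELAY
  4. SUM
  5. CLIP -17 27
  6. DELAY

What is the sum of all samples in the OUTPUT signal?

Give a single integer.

Input: [8, 6, -5, 3, 5]
Stage 1 (AMPLIFY 2): 8*2=16, 6*2=12, -5*2=-10, 3*2=6, 5*2=10 -> [16, 12, -10, 6, 10]
Stage 2 (OFFSET 5): 16+5=21, 12+5=17, -10+5=-5, 6+5=11, 10+5=15 -> [21, 17, -5, 11, 15]
Stage 3 (DELAY): [0, 21, 17, -5, 11] = [0, 21, 17, -5, 11] -> [0, 21, 17, -5, 11]
Stage 4 (SUM): sum[0..0]=0, sum[0..1]=21, sum[0..2]=38, sum[0..3]=33, sum[0..4]=44 -> [0, 21, 38, 33, 44]
Stage 5 (CLIP -17 27): clip(0,-17,27)=0, clip(21,-17,27)=21, clip(38,-17,27)=27, clip(33,-17,27)=27, clip(44,-17,27)=27 -> [0, 21, 27, 27, 27]
Stage 6 (DELAY): [0, 0, 21, 27, 27] = [0, 0, 21, 27, 27] -> [0, 0, 21, 27, 27]
Output sum: 75

Answer: 75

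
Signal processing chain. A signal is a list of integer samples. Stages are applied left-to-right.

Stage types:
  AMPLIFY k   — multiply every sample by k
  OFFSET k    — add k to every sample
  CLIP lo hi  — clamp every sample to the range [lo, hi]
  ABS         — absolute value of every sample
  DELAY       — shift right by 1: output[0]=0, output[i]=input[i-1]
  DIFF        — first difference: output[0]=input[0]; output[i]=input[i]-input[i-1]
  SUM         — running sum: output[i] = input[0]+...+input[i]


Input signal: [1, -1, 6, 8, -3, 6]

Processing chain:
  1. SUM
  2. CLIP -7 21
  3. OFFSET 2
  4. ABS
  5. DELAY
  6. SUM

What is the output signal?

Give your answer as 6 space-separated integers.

Answer: 0 3 5 13 29 42

Derivation:
Input: [1, -1, 6, 8, -3, 6]
Stage 1 (SUM): sum[0..0]=1, sum[0..1]=0, sum[0..2]=6, sum[0..3]=14, sum[0..4]=11, sum[0..5]=17 -> [1, 0, 6, 14, 11, 17]
Stage 2 (CLIP -7 21): clip(1,-7,21)=1, clip(0,-7,21)=0, clip(6,-7,21)=6, clip(14,-7,21)=14, clip(11,-7,21)=11, clip(17,-7,21)=17 -> [1, 0, 6, 14, 11, 17]
Stage 3 (OFFSET 2): 1+2=3, 0+2=2, 6+2=8, 14+2=16, 11+2=13, 17+2=19 -> [3, 2, 8, 16, 13, 19]
Stage 4 (ABS): |3|=3, |2|=2, |8|=8, |16|=16, |13|=13, |19|=19 -> [3, 2, 8, 16, 13, 19]
Stage 5 (DELAY): [0, 3, 2, 8, 16, 13] = [0, 3, 2, 8, 16, 13] -> [0, 3, 2, 8, 16, 13]
Stage 6 (SUM): sum[0..0]=0, sum[0..1]=3, sum[0..2]=5, sum[0..3]=13, sum[0..4]=29, sum[0..5]=42 -> [0, 3, 5, 13, 29, 42]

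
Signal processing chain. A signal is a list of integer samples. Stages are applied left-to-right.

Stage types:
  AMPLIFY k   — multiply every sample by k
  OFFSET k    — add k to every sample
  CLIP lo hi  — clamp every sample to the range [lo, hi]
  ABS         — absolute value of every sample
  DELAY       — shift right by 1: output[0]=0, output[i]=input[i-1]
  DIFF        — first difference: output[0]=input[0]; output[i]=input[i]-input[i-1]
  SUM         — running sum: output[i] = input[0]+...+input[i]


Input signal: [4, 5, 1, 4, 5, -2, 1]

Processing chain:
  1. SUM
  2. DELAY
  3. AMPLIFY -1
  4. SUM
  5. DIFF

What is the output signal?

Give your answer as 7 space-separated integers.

Input: [4, 5, 1, 4, 5, -2, 1]
Stage 1 (SUM): sum[0..0]=4, sum[0..1]=9, sum[0..2]=10, sum[0..3]=14, sum[0..4]=19, sum[0..5]=17, sum[0..6]=18 -> [4, 9, 10, 14, 19, 17, 18]
Stage 2 (DELAY): [0, 4, 9, 10, 14, 19, 17] = [0, 4, 9, 10, 14, 19, 17] -> [0, 4, 9, 10, 14, 19, 17]
Stage 3 (AMPLIFY -1): 0*-1=0, 4*-1=-4, 9*-1=-9, 10*-1=-10, 14*-1=-14, 19*-1=-19, 17*-1=-17 -> [0, -4, -9, -10, -14, -19, -17]
Stage 4 (SUM): sum[0..0]=0, sum[0..1]=-4, sum[0..2]=-13, sum[0..3]=-23, sum[0..4]=-37, sum[0..5]=-56, sum[0..6]=-73 -> [0, -4, -13, -23, -37, -56, -73]
Stage 5 (DIFF): s[0]=0, -4-0=-4, -13--4=-9, -23--13=-10, -37--23=-14, -56--37=-19, -73--56=-17 -> [0, -4, -9, -10, -14, -19, -17]

Answer: 0 -4 -9 -10 -14 -19 -17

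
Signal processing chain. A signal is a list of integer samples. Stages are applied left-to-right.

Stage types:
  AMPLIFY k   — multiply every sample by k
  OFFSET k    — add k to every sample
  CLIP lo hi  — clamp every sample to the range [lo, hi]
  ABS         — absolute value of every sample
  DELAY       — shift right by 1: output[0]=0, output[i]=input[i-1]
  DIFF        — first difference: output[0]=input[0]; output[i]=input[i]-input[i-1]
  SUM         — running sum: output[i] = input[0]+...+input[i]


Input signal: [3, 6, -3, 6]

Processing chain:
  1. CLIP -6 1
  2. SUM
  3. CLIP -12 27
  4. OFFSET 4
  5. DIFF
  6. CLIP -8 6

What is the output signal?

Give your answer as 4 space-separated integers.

Input: [3, 6, -3, 6]
Stage 1 (CLIP -6 1): clip(3,-6,1)=1, clip(6,-6,1)=1, clip(-3,-6,1)=-3, clip(6,-6,1)=1 -> [1, 1, -3, 1]
Stage 2 (SUM): sum[0..0]=1, sum[0..1]=2, sum[0..2]=-1, sum[0..3]=0 -> [1, 2, -1, 0]
Stage 3 (CLIP -12 27): clip(1,-12,27)=1, clip(2,-12,27)=2, clip(-1,-12,27)=-1, clip(0,-12,27)=0 -> [1, 2, -1, 0]
Stage 4 (OFFSET 4): 1+4=5, 2+4=6, -1+4=3, 0+4=4 -> [5, 6, 3, 4]
Stage 5 (DIFF): s[0]=5, 6-5=1, 3-6=-3, 4-3=1 -> [5, 1, -3, 1]
Stage 6 (CLIP -8 6): clip(5,-8,6)=5, clip(1,-8,6)=1, clip(-3,-8,6)=-3, clip(1,-8,6)=1 -> [5, 1, -3, 1]

Answer: 5 1 -3 1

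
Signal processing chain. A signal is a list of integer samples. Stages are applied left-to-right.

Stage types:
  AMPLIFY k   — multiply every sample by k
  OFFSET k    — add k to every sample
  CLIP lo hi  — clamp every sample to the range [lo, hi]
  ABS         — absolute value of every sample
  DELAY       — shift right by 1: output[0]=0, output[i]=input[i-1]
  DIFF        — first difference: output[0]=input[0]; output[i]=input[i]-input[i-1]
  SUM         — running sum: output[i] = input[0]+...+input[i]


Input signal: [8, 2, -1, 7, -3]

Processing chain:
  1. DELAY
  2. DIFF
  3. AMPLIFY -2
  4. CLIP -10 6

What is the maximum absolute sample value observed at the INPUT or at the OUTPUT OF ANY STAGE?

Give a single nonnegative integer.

Answer: 16

Derivation:
Input: [8, 2, -1, 7, -3] (max |s|=8)
Stage 1 (DELAY): [0, 8, 2, -1, 7] = [0, 8, 2, -1, 7] -> [0, 8, 2, -1, 7] (max |s|=8)
Stage 2 (DIFF): s[0]=0, 8-0=8, 2-8=-6, -1-2=-3, 7--1=8 -> [0, 8, -6, -3, 8] (max |s|=8)
Stage 3 (AMPLIFY -2): 0*-2=0, 8*-2=-16, -6*-2=12, -3*-2=6, 8*-2=-16 -> [0, -16, 12, 6, -16] (max |s|=16)
Stage 4 (CLIP -10 6): clip(0,-10,6)=0, clip(-16,-10,6)=-10, clip(12,-10,6)=6, clip(6,-10,6)=6, clip(-16,-10,6)=-10 -> [0, -10, 6, 6, -10] (max |s|=10)
Overall max amplitude: 16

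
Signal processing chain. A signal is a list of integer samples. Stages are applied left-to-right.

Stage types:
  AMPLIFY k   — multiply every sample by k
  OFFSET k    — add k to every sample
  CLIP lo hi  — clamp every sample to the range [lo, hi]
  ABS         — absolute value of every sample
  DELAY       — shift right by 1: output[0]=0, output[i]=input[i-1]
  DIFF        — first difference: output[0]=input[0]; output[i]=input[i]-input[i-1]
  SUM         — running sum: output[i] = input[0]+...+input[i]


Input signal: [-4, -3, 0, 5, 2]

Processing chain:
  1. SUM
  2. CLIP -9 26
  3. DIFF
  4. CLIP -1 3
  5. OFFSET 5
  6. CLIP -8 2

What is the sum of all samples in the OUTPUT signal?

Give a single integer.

Answer: 10

Derivation:
Input: [-4, -3, 0, 5, 2]
Stage 1 (SUM): sum[0..0]=-4, sum[0..1]=-7, sum[0..2]=-7, sum[0..3]=-2, sum[0..4]=0 -> [-4, -7, -7, -2, 0]
Stage 2 (CLIP -9 26): clip(-4,-9,26)=-4, clip(-7,-9,26)=-7, clip(-7,-9,26)=-7, clip(-2,-9,26)=-2, clip(0,-9,26)=0 -> [-4, -7, -7, -2, 0]
Stage 3 (DIFF): s[0]=-4, -7--4=-3, -7--7=0, -2--7=5, 0--2=2 -> [-4, -3, 0, 5, 2]
Stage 4 (CLIP -1 3): clip(-4,-1,3)=-1, clip(-3,-1,3)=-1, clip(0,-1,3)=0, clip(5,-1,3)=3, clip(2,-1,3)=2 -> [-1, -1, 0, 3, 2]
Stage 5 (OFFSET 5): -1+5=4, -1+5=4, 0+5=5, 3+5=8, 2+5=7 -> [4, 4, 5, 8, 7]
Stage 6 (CLIP -8 2): clip(4,-8,2)=2, clip(4,-8,2)=2, clip(5,-8,2)=2, clip(8,-8,2)=2, clip(7,-8,2)=2 -> [2, 2, 2, 2, 2]
Output sum: 10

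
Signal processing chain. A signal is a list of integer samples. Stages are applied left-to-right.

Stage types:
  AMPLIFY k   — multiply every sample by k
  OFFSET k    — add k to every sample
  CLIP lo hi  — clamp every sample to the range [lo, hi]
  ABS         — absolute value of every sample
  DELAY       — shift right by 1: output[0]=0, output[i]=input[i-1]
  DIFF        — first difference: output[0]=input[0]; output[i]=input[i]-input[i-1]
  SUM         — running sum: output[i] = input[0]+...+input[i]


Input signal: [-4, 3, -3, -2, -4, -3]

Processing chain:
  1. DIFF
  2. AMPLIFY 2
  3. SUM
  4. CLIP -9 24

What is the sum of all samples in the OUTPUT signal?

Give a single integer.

Input: [-4, 3, -3, -2, -4, -3]
Stage 1 (DIFF): s[0]=-4, 3--4=7, -3-3=-6, -2--3=1, -4--2=-2, -3--4=1 -> [-4, 7, -6, 1, -2, 1]
Stage 2 (AMPLIFY 2): -4*2=-8, 7*2=14, -6*2=-12, 1*2=2, -2*2=-4, 1*2=2 -> [-8, 14, -12, 2, -4, 2]
Stage 3 (SUM): sum[0..0]=-8, sum[0..1]=6, sum[0..2]=-6, sum[0..3]=-4, sum[0..4]=-8, sum[0..5]=-6 -> [-8, 6, -6, -4, -8, -6]
Stage 4 (CLIP -9 24): clip(-8,-9,24)=-8, clip(6,-9,24)=6, clip(-6,-9,24)=-6, clip(-4,-9,24)=-4, clip(-8,-9,24)=-8, clip(-6,-9,24)=-6 -> [-8, 6, -6, -4, -8, -6]
Output sum: -26

Answer: -26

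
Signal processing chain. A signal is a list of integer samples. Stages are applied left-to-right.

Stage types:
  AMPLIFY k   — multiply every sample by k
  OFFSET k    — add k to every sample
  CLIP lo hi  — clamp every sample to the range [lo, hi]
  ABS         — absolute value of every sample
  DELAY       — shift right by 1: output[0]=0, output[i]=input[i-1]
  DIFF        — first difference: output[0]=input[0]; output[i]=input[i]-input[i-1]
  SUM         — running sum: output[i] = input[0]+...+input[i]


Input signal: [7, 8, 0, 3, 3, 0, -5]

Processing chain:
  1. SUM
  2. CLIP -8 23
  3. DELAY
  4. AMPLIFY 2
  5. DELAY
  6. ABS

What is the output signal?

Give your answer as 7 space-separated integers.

Answer: 0 0 14 30 30 36 42

Derivation:
Input: [7, 8, 0, 3, 3, 0, -5]
Stage 1 (SUM): sum[0..0]=7, sum[0..1]=15, sum[0..2]=15, sum[0..3]=18, sum[0..4]=21, sum[0..5]=21, sum[0..6]=16 -> [7, 15, 15, 18, 21, 21, 16]
Stage 2 (CLIP -8 23): clip(7,-8,23)=7, clip(15,-8,23)=15, clip(15,-8,23)=15, clip(18,-8,23)=18, clip(21,-8,23)=21, clip(21,-8,23)=21, clip(16,-8,23)=16 -> [7, 15, 15, 18, 21, 21, 16]
Stage 3 (DELAY): [0, 7, 15, 15, 18, 21, 21] = [0, 7, 15, 15, 18, 21, 21] -> [0, 7, 15, 15, 18, 21, 21]
Stage 4 (AMPLIFY 2): 0*2=0, 7*2=14, 15*2=30, 15*2=30, 18*2=36, 21*2=42, 21*2=42 -> [0, 14, 30, 30, 36, 42, 42]
Stage 5 (DELAY): [0, 0, 14, 30, 30, 36, 42] = [0, 0, 14, 30, 30, 36, 42] -> [0, 0, 14, 30, 30, 36, 42]
Stage 6 (ABS): |0|=0, |0|=0, |14|=14, |30|=30, |30|=30, |36|=36, |42|=42 -> [0, 0, 14, 30, 30, 36, 42]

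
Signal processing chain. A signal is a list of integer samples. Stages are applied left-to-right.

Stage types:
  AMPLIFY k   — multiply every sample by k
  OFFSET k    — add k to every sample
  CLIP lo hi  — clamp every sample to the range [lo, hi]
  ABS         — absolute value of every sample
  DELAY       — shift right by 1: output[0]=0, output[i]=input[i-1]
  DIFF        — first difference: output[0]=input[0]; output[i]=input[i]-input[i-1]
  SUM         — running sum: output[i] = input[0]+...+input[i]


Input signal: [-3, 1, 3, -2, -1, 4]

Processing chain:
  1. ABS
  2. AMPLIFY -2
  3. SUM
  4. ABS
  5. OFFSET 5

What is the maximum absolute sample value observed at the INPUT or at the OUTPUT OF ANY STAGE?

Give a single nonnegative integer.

Answer: 33

Derivation:
Input: [-3, 1, 3, -2, -1, 4] (max |s|=4)
Stage 1 (ABS): |-3|=3, |1|=1, |3|=3, |-2|=2, |-1|=1, |4|=4 -> [3, 1, 3, 2, 1, 4] (max |s|=4)
Stage 2 (AMPLIFY -2): 3*-2=-6, 1*-2=-2, 3*-2=-6, 2*-2=-4, 1*-2=-2, 4*-2=-8 -> [-6, -2, -6, -4, -2, -8] (max |s|=8)
Stage 3 (SUM): sum[0..0]=-6, sum[0..1]=-8, sum[0..2]=-14, sum[0..3]=-18, sum[0..4]=-20, sum[0..5]=-28 -> [-6, -8, -14, -18, -20, -28] (max |s|=28)
Stage 4 (ABS): |-6|=6, |-8|=8, |-14|=14, |-18|=18, |-20|=20, |-28|=28 -> [6, 8, 14, 18, 20, 28] (max |s|=28)
Stage 5 (OFFSET 5): 6+5=11, 8+5=13, 14+5=19, 18+5=23, 20+5=25, 28+5=33 -> [11, 13, 19, 23, 25, 33] (max |s|=33)
Overall max amplitude: 33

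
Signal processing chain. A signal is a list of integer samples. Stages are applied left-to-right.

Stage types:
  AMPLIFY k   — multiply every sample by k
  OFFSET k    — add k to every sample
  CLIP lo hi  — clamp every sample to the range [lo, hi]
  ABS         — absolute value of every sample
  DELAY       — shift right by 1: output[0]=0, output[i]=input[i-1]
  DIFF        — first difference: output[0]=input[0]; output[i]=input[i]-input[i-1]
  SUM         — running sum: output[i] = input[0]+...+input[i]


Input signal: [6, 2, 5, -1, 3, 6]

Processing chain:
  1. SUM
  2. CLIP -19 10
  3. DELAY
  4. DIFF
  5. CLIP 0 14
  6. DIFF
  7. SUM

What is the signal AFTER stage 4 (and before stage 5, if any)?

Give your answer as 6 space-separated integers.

Input: [6, 2, 5, -1, 3, 6]
Stage 1 (SUM): sum[0..0]=6, sum[0..1]=8, sum[0..2]=13, sum[0..3]=12, sum[0..4]=15, sum[0..5]=21 -> [6, 8, 13, 12, 15, 21]
Stage 2 (CLIP -19 10): clip(6,-19,10)=6, clip(8,-19,10)=8, clip(13,-19,10)=10, clip(12,-19,10)=10, clip(15,-19,10)=10, clip(21,-19,10)=10 -> [6, 8, 10, 10, 10, 10]
Stage 3 (DELAY): [0, 6, 8, 10, 10, 10] = [0, 6, 8, 10, 10, 10] -> [0, 6, 8, 10, 10, 10]
Stage 4 (DIFF): s[0]=0, 6-0=6, 8-6=2, 10-8=2, 10-10=0, 10-10=0 -> [0, 6, 2, 2, 0, 0]

Answer: 0 6 2 2 0 0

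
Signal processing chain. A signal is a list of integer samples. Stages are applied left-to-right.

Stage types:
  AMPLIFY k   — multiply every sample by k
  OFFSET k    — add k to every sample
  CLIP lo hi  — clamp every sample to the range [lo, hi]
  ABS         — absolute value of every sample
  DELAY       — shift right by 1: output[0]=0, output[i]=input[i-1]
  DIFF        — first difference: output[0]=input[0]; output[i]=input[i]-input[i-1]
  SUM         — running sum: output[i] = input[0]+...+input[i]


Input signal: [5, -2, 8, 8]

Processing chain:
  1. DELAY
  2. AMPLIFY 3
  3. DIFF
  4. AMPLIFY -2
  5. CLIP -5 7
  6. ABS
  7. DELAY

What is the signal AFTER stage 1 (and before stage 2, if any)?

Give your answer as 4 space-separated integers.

Input: [5, -2, 8, 8]
Stage 1 (DELAY): [0, 5, -2, 8] = [0, 5, -2, 8] -> [0, 5, -2, 8]

Answer: 0 5 -2 8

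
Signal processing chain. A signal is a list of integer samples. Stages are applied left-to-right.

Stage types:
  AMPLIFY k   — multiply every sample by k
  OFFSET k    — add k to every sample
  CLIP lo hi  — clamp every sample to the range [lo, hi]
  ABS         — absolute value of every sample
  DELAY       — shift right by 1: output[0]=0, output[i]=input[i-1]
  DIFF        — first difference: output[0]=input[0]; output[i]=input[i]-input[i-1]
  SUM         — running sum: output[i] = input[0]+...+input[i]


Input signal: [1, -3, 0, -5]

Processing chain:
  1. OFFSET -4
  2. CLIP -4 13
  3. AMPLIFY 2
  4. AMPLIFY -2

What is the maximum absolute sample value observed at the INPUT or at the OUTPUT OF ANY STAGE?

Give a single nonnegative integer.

Answer: 16

Derivation:
Input: [1, -3, 0, -5] (max |s|=5)
Stage 1 (OFFSET -4): 1+-4=-3, -3+-4=-7, 0+-4=-4, -5+-4=-9 -> [-3, -7, -4, -9] (max |s|=9)
Stage 2 (CLIP -4 13): clip(-3,-4,13)=-3, clip(-7,-4,13)=-4, clip(-4,-4,13)=-4, clip(-9,-4,13)=-4 -> [-3, -4, -4, -4] (max |s|=4)
Stage 3 (AMPLIFY 2): -3*2=-6, -4*2=-8, -4*2=-8, -4*2=-8 -> [-6, -8, -8, -8] (max |s|=8)
Stage 4 (AMPLIFY -2): -6*-2=12, -8*-2=16, -8*-2=16, -8*-2=16 -> [12, 16, 16, 16] (max |s|=16)
Overall max amplitude: 16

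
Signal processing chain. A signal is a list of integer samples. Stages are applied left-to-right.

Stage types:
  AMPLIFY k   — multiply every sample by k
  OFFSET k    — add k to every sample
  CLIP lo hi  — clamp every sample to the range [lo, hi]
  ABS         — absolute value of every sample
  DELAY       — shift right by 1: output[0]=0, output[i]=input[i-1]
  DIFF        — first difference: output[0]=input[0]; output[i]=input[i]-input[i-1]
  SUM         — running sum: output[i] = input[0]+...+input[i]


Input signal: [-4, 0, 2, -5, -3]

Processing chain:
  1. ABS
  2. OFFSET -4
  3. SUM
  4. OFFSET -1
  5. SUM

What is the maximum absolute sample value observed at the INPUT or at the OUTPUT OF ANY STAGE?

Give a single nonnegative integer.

Answer: 26

Derivation:
Input: [-4, 0, 2, -5, -3] (max |s|=5)
Stage 1 (ABS): |-4|=4, |0|=0, |2|=2, |-5|=5, |-3|=3 -> [4, 0, 2, 5, 3] (max |s|=5)
Stage 2 (OFFSET -4): 4+-4=0, 0+-4=-4, 2+-4=-2, 5+-4=1, 3+-4=-1 -> [0, -4, -2, 1, -1] (max |s|=4)
Stage 3 (SUM): sum[0..0]=0, sum[0..1]=-4, sum[0..2]=-6, sum[0..3]=-5, sum[0..4]=-6 -> [0, -4, -6, -5, -6] (max |s|=6)
Stage 4 (OFFSET -1): 0+-1=-1, -4+-1=-5, -6+-1=-7, -5+-1=-6, -6+-1=-7 -> [-1, -5, -7, -6, -7] (max |s|=7)
Stage 5 (SUM): sum[0..0]=-1, sum[0..1]=-6, sum[0..2]=-13, sum[0..3]=-19, sum[0..4]=-26 -> [-1, -6, -13, -19, -26] (max |s|=26)
Overall max amplitude: 26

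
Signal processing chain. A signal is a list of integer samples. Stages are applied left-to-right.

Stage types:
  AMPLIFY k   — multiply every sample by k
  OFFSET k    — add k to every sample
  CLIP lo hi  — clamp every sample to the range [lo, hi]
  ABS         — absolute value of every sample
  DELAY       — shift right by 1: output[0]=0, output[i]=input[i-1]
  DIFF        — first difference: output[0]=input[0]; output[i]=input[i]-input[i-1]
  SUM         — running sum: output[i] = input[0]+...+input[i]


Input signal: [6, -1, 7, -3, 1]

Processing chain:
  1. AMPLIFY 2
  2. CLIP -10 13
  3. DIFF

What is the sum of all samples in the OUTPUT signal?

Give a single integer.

Answer: 2

Derivation:
Input: [6, -1, 7, -3, 1]
Stage 1 (AMPLIFY 2): 6*2=12, -1*2=-2, 7*2=14, -3*2=-6, 1*2=2 -> [12, -2, 14, -6, 2]
Stage 2 (CLIP -10 13): clip(12,-10,13)=12, clip(-2,-10,13)=-2, clip(14,-10,13)=13, clip(-6,-10,13)=-6, clip(2,-10,13)=2 -> [12, -2, 13, -6, 2]
Stage 3 (DIFF): s[0]=12, -2-12=-14, 13--2=15, -6-13=-19, 2--6=8 -> [12, -14, 15, -19, 8]
Output sum: 2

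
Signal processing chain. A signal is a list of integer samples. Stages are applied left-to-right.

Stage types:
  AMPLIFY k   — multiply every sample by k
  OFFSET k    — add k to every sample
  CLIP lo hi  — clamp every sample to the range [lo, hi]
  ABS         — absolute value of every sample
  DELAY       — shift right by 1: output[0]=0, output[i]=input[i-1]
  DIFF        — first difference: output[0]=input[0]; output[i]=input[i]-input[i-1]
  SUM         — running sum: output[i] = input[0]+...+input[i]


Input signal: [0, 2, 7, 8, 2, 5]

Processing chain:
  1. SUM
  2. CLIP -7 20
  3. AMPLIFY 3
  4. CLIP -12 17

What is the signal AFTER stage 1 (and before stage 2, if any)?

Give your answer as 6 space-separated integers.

Answer: 0 2 9 17 19 24

Derivation:
Input: [0, 2, 7, 8, 2, 5]
Stage 1 (SUM): sum[0..0]=0, sum[0..1]=2, sum[0..2]=9, sum[0..3]=17, sum[0..4]=19, sum[0..5]=24 -> [0, 2, 9, 17, 19, 24]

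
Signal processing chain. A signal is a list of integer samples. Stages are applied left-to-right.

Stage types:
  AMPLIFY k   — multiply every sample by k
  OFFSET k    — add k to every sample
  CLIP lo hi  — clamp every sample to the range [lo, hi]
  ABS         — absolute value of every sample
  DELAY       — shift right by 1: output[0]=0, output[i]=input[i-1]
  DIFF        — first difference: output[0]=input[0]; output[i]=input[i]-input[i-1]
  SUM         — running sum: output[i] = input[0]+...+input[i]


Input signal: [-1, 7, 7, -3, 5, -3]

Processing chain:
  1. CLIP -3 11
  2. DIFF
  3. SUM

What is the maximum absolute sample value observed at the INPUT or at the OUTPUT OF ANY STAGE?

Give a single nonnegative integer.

Input: [-1, 7, 7, -3, 5, -3] (max |s|=7)
Stage 1 (CLIP -3 11): clip(-1,-3,11)=-1, clip(7,-3,11)=7, clip(7,-3,11)=7, clip(-3,-3,11)=-3, clip(5,-3,11)=5, clip(-3,-3,11)=-3 -> [-1, 7, 7, -3, 5, -3] (max |s|=7)
Stage 2 (DIFF): s[0]=-1, 7--1=8, 7-7=0, -3-7=-10, 5--3=8, -3-5=-8 -> [-1, 8, 0, -10, 8, -8] (max |s|=10)
Stage 3 (SUM): sum[0..0]=-1, sum[0..1]=7, sum[0..2]=7, sum[0..3]=-3, sum[0..4]=5, sum[0..5]=-3 -> [-1, 7, 7, -3, 5, -3] (max |s|=7)
Overall max amplitude: 10

Answer: 10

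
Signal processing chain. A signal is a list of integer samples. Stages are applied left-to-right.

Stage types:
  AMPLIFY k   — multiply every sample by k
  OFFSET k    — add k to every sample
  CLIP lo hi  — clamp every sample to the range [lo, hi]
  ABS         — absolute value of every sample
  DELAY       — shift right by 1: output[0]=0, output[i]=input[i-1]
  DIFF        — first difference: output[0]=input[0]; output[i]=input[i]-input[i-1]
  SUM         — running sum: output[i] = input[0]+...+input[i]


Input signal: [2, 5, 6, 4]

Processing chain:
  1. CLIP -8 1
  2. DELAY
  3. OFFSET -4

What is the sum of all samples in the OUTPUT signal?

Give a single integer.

Input: [2, 5, 6, 4]
Stage 1 (CLIP -8 1): clip(2,-8,1)=1, clip(5,-8,1)=1, clip(6,-8,1)=1, clip(4,-8,1)=1 -> [1, 1, 1, 1]
Stage 2 (DELAY): [0, 1, 1, 1] = [0, 1, 1, 1] -> [0, 1, 1, 1]
Stage 3 (OFFSET -4): 0+-4=-4, 1+-4=-3, 1+-4=-3, 1+-4=-3 -> [-4, -3, -3, -3]
Output sum: -13

Answer: -13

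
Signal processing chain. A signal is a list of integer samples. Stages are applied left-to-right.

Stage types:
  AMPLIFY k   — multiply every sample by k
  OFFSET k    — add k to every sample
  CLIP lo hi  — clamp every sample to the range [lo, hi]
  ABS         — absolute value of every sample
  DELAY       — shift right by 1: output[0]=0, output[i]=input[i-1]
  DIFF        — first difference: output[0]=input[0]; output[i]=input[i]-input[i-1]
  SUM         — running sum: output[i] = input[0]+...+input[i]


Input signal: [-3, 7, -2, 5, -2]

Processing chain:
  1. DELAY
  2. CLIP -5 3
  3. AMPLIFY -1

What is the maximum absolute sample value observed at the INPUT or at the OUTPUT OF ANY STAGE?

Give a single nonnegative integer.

Input: [-3, 7, -2, 5, -2] (max |s|=7)
Stage 1 (DELAY): [0, -3, 7, -2, 5] = [0, -3, 7, -2, 5] -> [0, -3, 7, -2, 5] (max |s|=7)
Stage 2 (CLIP -5 3): clip(0,-5,3)=0, clip(-3,-5,3)=-3, clip(7,-5,3)=3, clip(-2,-5,3)=-2, clip(5,-5,3)=3 -> [0, -3, 3, -2, 3] (max |s|=3)
Stage 3 (AMPLIFY -1): 0*-1=0, -3*-1=3, 3*-1=-3, -2*-1=2, 3*-1=-3 -> [0, 3, -3, 2, -3] (max |s|=3)
Overall max amplitude: 7

Answer: 7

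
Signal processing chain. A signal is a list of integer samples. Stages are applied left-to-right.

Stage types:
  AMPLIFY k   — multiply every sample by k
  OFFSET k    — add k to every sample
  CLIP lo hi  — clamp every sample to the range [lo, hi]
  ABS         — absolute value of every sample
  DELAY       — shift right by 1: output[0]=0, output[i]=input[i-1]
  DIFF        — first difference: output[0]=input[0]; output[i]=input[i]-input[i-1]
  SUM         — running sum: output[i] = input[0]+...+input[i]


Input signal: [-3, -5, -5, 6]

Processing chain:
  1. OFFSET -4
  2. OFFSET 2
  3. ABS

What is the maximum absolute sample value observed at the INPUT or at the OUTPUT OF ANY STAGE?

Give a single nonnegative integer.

Input: [-3, -5, -5, 6] (max |s|=6)
Stage 1 (OFFSET -4): -3+-4=-7, -5+-4=-9, -5+-4=-9, 6+-4=2 -> [-7, -9, -9, 2] (max |s|=9)
Stage 2 (OFFSET 2): -7+2=-5, -9+2=-7, -9+2=-7, 2+2=4 -> [-5, -7, -7, 4] (max |s|=7)
Stage 3 (ABS): |-5|=5, |-7|=7, |-7|=7, |4|=4 -> [5, 7, 7, 4] (max |s|=7)
Overall max amplitude: 9

Answer: 9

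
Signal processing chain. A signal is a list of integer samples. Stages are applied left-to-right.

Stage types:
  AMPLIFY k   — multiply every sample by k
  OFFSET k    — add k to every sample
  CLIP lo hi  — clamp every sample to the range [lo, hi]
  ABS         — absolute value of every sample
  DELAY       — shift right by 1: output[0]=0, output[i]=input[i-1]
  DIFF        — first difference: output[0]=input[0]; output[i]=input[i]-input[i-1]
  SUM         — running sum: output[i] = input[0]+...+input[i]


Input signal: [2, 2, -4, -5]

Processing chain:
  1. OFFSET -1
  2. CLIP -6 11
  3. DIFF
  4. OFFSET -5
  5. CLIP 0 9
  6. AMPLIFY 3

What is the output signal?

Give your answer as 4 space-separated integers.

Input: [2, 2, -4, -5]
Stage 1 (OFFSET -1): 2+-1=1, 2+-1=1, -4+-1=-5, -5+-1=-6 -> [1, 1, -5, -6]
Stage 2 (CLIP -6 11): clip(1,-6,11)=1, clip(1,-6,11)=1, clip(-5,-6,11)=-5, clip(-6,-6,11)=-6 -> [1, 1, -5, -6]
Stage 3 (DIFF): s[0]=1, 1-1=0, -5-1=-6, -6--5=-1 -> [1, 0, -6, -1]
Stage 4 (OFFSET -5): 1+-5=-4, 0+-5=-5, -6+-5=-11, -1+-5=-6 -> [-4, -5, -11, -6]
Stage 5 (CLIP 0 9): clip(-4,0,9)=0, clip(-5,0,9)=0, clip(-11,0,9)=0, clip(-6,0,9)=0 -> [0, 0, 0, 0]
Stage 6 (AMPLIFY 3): 0*3=0, 0*3=0, 0*3=0, 0*3=0 -> [0, 0, 0, 0]

Answer: 0 0 0 0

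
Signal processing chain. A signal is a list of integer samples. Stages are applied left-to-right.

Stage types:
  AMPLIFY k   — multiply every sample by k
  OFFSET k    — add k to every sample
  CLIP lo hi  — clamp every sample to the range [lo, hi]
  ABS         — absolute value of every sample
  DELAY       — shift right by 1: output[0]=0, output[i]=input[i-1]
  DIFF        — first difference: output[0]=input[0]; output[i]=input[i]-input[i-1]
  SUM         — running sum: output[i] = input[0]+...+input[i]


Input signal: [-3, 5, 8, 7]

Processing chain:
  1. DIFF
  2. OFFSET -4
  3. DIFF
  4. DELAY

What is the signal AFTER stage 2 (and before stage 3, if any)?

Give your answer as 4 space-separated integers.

Answer: -7 4 -1 -5

Derivation:
Input: [-3, 5, 8, 7]
Stage 1 (DIFF): s[0]=-3, 5--3=8, 8-5=3, 7-8=-1 -> [-3, 8, 3, -1]
Stage 2 (OFFSET -4): -3+-4=-7, 8+-4=4, 3+-4=-1, -1+-4=-5 -> [-7, 4, -1, -5]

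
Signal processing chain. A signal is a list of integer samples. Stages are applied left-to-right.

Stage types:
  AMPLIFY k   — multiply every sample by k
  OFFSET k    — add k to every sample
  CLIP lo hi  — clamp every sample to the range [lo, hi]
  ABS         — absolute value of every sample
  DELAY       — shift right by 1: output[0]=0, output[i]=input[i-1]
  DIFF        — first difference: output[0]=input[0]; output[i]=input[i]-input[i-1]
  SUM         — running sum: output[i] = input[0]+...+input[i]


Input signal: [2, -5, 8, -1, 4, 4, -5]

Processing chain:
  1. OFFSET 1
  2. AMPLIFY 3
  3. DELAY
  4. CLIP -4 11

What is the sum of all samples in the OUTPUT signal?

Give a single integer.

Answer: 38

Derivation:
Input: [2, -5, 8, -1, 4, 4, -5]
Stage 1 (OFFSET 1): 2+1=3, -5+1=-4, 8+1=9, -1+1=0, 4+1=5, 4+1=5, -5+1=-4 -> [3, -4, 9, 0, 5, 5, -4]
Stage 2 (AMPLIFY 3): 3*3=9, -4*3=-12, 9*3=27, 0*3=0, 5*3=15, 5*3=15, -4*3=-12 -> [9, -12, 27, 0, 15, 15, -12]
Stage 3 (DELAY): [0, 9, -12, 27, 0, 15, 15] = [0, 9, -12, 27, 0, 15, 15] -> [0, 9, -12, 27, 0, 15, 15]
Stage 4 (CLIP -4 11): clip(0,-4,11)=0, clip(9,-4,11)=9, clip(-12,-4,11)=-4, clip(27,-4,11)=11, clip(0,-4,11)=0, clip(15,-4,11)=11, clip(15,-4,11)=11 -> [0, 9, -4, 11, 0, 11, 11]
Output sum: 38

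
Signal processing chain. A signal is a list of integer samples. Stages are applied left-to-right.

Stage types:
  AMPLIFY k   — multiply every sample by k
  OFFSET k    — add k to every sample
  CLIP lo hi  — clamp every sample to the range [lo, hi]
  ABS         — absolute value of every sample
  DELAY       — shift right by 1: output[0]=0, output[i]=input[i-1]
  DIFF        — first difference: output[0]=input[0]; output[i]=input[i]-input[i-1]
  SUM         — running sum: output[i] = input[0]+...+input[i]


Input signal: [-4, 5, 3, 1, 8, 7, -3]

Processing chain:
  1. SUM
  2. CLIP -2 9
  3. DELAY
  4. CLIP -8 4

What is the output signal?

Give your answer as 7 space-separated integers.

Answer: 0 -2 1 4 4 4 4

Derivation:
Input: [-4, 5, 3, 1, 8, 7, -3]
Stage 1 (SUM): sum[0..0]=-4, sum[0..1]=1, sum[0..2]=4, sum[0..3]=5, sum[0..4]=13, sum[0..5]=20, sum[0..6]=17 -> [-4, 1, 4, 5, 13, 20, 17]
Stage 2 (CLIP -2 9): clip(-4,-2,9)=-2, clip(1,-2,9)=1, clip(4,-2,9)=4, clip(5,-2,9)=5, clip(13,-2,9)=9, clip(20,-2,9)=9, clip(17,-2,9)=9 -> [-2, 1, 4, 5, 9, 9, 9]
Stage 3 (DELAY): [0, -2, 1, 4, 5, 9, 9] = [0, -2, 1, 4, 5, 9, 9] -> [0, -2, 1, 4, 5, 9, 9]
Stage 4 (CLIP -8 4): clip(0,-8,4)=0, clip(-2,-8,4)=-2, clip(1,-8,4)=1, clip(4,-8,4)=4, clip(5,-8,4)=4, clip(9,-8,4)=4, clip(9,-8,4)=4 -> [0, -2, 1, 4, 4, 4, 4]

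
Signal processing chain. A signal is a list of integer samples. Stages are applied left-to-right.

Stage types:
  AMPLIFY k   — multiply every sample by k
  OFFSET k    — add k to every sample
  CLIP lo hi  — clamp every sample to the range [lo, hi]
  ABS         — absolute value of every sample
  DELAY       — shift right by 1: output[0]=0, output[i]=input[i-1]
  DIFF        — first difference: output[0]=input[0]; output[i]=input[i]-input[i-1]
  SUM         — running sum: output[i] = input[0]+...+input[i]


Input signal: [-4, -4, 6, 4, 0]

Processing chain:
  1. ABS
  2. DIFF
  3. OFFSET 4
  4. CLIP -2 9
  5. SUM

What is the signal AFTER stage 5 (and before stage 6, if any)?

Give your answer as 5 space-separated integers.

Input: [-4, -4, 6, 4, 0]
Stage 1 (ABS): |-4|=4, |-4|=4, |6|=6, |4|=4, |0|=0 -> [4, 4, 6, 4, 0]
Stage 2 (DIFF): s[0]=4, 4-4=0, 6-4=2, 4-6=-2, 0-4=-4 -> [4, 0, 2, -2, -4]
Stage 3 (OFFSET 4): 4+4=8, 0+4=4, 2+4=6, -2+4=2, -4+4=0 -> [8, 4, 6, 2, 0]
Stage 4 (CLIP -2 9): clip(8,-2,9)=8, clip(4,-2,9)=4, clip(6,-2,9)=6, clip(2,-2,9)=2, clip(0,-2,9)=0 -> [8, 4, 6, 2, 0]
Stage 5 (SUM): sum[0..0]=8, sum[0..1]=12, sum[0..2]=18, sum[0..3]=20, sum[0..4]=20 -> [8, 12, 18, 20, 20]

Answer: 8 12 18 20 20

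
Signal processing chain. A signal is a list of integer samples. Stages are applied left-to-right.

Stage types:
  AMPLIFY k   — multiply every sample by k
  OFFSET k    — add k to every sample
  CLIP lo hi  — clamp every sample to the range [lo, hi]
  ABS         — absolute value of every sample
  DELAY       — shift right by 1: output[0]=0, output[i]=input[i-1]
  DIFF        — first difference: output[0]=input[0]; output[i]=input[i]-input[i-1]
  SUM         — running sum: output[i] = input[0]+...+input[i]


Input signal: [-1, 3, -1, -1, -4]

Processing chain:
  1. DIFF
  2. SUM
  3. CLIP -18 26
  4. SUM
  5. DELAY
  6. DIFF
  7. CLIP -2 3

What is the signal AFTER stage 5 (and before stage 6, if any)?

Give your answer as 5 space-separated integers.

Answer: 0 -1 2 1 0

Derivation:
Input: [-1, 3, -1, -1, -4]
Stage 1 (DIFF): s[0]=-1, 3--1=4, -1-3=-4, -1--1=0, -4--1=-3 -> [-1, 4, -4, 0, -3]
Stage 2 (SUM): sum[0..0]=-1, sum[0..1]=3, sum[0..2]=-1, sum[0..3]=-1, sum[0..4]=-4 -> [-1, 3, -1, -1, -4]
Stage 3 (CLIP -18 26): clip(-1,-18,26)=-1, clip(3,-18,26)=3, clip(-1,-18,26)=-1, clip(-1,-18,26)=-1, clip(-4,-18,26)=-4 -> [-1, 3, -1, -1, -4]
Stage 4 (SUM): sum[0..0]=-1, sum[0..1]=2, sum[0..2]=1, sum[0..3]=0, sum[0..4]=-4 -> [-1, 2, 1, 0, -4]
Stage 5 (DELAY): [0, -1, 2, 1, 0] = [0, -1, 2, 1, 0] -> [0, -1, 2, 1, 0]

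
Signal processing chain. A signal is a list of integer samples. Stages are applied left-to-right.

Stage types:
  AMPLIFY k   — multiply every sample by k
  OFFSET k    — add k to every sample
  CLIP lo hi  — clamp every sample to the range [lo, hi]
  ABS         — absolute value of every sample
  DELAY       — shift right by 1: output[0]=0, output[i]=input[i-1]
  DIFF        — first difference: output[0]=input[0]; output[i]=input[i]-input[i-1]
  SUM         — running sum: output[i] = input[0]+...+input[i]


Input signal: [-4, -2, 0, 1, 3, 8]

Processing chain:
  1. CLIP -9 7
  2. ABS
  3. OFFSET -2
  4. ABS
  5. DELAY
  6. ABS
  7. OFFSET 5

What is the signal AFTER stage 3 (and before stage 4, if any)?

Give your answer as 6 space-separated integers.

Answer: 2 0 -2 -1 1 5

Derivation:
Input: [-4, -2, 0, 1, 3, 8]
Stage 1 (CLIP -9 7): clip(-4,-9,7)=-4, clip(-2,-9,7)=-2, clip(0,-9,7)=0, clip(1,-9,7)=1, clip(3,-9,7)=3, clip(8,-9,7)=7 -> [-4, -2, 0, 1, 3, 7]
Stage 2 (ABS): |-4|=4, |-2|=2, |0|=0, |1|=1, |3|=3, |7|=7 -> [4, 2, 0, 1, 3, 7]
Stage 3 (OFFSET -2): 4+-2=2, 2+-2=0, 0+-2=-2, 1+-2=-1, 3+-2=1, 7+-2=5 -> [2, 0, -2, -1, 1, 5]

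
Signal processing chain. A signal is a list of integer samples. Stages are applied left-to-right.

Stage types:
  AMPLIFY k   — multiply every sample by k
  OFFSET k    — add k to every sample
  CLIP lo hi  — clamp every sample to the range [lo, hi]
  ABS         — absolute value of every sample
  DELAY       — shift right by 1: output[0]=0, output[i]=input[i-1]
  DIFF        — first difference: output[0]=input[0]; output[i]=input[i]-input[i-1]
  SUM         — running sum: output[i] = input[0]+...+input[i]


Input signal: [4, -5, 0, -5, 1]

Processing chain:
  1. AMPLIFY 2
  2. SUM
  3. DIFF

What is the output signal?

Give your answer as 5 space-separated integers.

Input: [4, -5, 0, -5, 1]
Stage 1 (AMPLIFY 2): 4*2=8, -5*2=-10, 0*2=0, -5*2=-10, 1*2=2 -> [8, -10, 0, -10, 2]
Stage 2 (SUM): sum[0..0]=8, sum[0..1]=-2, sum[0..2]=-2, sum[0..3]=-12, sum[0..4]=-10 -> [8, -2, -2, -12, -10]
Stage 3 (DIFF): s[0]=8, -2-8=-10, -2--2=0, -12--2=-10, -10--12=2 -> [8, -10, 0, -10, 2]

Answer: 8 -10 0 -10 2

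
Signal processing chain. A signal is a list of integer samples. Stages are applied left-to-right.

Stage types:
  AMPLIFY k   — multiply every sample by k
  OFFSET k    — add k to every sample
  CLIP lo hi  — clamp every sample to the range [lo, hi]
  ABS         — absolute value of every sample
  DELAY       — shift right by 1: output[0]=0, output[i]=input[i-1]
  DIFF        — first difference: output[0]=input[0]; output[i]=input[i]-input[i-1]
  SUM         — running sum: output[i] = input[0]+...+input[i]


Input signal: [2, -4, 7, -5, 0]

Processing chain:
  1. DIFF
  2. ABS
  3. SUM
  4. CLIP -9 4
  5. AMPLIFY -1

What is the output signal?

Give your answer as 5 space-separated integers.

Answer: -2 -4 -4 -4 -4

Derivation:
Input: [2, -4, 7, -5, 0]
Stage 1 (DIFF): s[0]=2, -4-2=-6, 7--4=11, -5-7=-12, 0--5=5 -> [2, -6, 11, -12, 5]
Stage 2 (ABS): |2|=2, |-6|=6, |11|=11, |-12|=12, |5|=5 -> [2, 6, 11, 12, 5]
Stage 3 (SUM): sum[0..0]=2, sum[0..1]=8, sum[0..2]=19, sum[0..3]=31, sum[0..4]=36 -> [2, 8, 19, 31, 36]
Stage 4 (CLIP -9 4): clip(2,-9,4)=2, clip(8,-9,4)=4, clip(19,-9,4)=4, clip(31,-9,4)=4, clip(36,-9,4)=4 -> [2, 4, 4, 4, 4]
Stage 5 (AMPLIFY -1): 2*-1=-2, 4*-1=-4, 4*-1=-4, 4*-1=-4, 4*-1=-4 -> [-2, -4, -4, -4, -4]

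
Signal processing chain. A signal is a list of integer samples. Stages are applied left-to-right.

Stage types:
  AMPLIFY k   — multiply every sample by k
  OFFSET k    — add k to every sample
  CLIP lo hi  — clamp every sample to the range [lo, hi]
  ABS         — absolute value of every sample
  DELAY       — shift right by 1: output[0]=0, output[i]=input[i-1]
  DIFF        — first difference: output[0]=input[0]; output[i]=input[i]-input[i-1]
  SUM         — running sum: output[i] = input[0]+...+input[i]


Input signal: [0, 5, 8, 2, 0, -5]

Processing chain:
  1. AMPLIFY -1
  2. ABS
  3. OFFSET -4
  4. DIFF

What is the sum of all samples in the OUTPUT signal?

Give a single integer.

Answer: 1

Derivation:
Input: [0, 5, 8, 2, 0, -5]
Stage 1 (AMPLIFY -1): 0*-1=0, 5*-1=-5, 8*-1=-8, 2*-1=-2, 0*-1=0, -5*-1=5 -> [0, -5, -8, -2, 0, 5]
Stage 2 (ABS): |0|=0, |-5|=5, |-8|=8, |-2|=2, |0|=0, |5|=5 -> [0, 5, 8, 2, 0, 5]
Stage 3 (OFFSET -4): 0+-4=-4, 5+-4=1, 8+-4=4, 2+-4=-2, 0+-4=-4, 5+-4=1 -> [-4, 1, 4, -2, -4, 1]
Stage 4 (DIFF): s[0]=-4, 1--4=5, 4-1=3, -2-4=-6, -4--2=-2, 1--4=5 -> [-4, 5, 3, -6, -2, 5]
Output sum: 1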